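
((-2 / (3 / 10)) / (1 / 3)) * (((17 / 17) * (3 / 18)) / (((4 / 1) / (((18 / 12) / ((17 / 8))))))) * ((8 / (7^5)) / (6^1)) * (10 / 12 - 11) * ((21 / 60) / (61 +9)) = 61 / 25714710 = 0.00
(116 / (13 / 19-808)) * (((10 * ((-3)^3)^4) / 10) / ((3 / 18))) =-2342591928 / 5113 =-458163.88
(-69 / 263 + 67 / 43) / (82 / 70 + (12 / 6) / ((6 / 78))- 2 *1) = 512890 / 9963229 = 0.05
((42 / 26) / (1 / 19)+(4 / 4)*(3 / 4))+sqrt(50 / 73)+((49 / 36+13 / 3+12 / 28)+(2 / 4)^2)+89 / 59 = 5*sqrt(146) / 73+7600661 / 193284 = 40.15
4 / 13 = 0.31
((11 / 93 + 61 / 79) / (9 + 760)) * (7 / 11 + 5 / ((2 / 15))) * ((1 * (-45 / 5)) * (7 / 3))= -0.93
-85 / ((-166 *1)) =85 / 166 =0.51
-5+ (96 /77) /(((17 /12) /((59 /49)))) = -252737 /64141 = -3.94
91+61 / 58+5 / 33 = 176477 / 1914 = 92.20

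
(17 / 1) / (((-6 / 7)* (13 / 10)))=-595 / 39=-15.26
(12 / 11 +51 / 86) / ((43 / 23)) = 36639 / 40678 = 0.90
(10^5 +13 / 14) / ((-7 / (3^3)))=-37800351 / 98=-385717.87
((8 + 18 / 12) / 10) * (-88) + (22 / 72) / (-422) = -6350311 / 75960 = -83.60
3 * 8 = 24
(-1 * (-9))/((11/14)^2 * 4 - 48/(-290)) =63945/18721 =3.42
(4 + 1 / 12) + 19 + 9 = 385 / 12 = 32.08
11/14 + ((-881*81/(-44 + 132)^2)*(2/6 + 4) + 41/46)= -47695311/1246784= -38.25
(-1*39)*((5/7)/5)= -39/7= -5.57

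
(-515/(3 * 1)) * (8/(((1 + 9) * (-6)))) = 22.89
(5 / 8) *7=35 / 8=4.38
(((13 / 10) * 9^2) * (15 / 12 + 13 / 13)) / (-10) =-9477 / 400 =-23.69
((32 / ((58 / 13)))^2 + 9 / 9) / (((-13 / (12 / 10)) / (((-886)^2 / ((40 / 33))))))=-171380130471 / 54665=-3135097.97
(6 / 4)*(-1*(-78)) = 117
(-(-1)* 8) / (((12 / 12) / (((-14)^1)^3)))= -21952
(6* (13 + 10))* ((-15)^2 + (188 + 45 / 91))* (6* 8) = 249247872 / 91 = 2738987.60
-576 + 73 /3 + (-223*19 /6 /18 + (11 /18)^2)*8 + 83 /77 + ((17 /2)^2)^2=434954365 /99792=4358.61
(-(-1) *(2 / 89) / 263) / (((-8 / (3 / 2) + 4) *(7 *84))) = -1 / 9175544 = -0.00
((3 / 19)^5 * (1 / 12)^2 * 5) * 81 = 10935 / 39617584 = 0.00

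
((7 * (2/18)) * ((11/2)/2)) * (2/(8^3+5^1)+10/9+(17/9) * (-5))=-17.82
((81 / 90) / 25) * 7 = 63 / 250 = 0.25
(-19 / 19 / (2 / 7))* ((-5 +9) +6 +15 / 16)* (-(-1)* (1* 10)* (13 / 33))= -79625 / 528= -150.80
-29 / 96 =-0.30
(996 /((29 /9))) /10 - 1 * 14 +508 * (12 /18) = 154676 /435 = 355.58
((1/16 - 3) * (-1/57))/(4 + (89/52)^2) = 7943/1068009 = 0.01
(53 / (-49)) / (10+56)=-53 / 3234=-0.02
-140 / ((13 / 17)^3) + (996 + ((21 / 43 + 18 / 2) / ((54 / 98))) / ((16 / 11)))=1181434519 / 1700478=694.77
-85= -85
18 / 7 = 2.57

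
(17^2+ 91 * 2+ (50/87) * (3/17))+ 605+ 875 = 961893/493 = 1951.10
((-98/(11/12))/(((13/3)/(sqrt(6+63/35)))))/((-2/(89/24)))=13083 * sqrt(195)/1430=127.76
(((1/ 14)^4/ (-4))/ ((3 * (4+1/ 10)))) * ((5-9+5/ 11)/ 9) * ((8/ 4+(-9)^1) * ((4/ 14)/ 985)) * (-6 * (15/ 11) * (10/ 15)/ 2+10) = -65/ 21118843053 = -0.00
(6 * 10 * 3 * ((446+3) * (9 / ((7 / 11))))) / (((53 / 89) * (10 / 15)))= 1068157530 / 371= 2879130.81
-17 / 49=-0.35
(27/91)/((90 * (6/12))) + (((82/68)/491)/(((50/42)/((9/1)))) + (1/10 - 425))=-8068128898/18989425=-424.87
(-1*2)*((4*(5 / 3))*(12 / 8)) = -20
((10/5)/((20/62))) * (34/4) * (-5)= -527/2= -263.50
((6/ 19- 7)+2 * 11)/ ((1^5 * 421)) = 291/ 7999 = 0.04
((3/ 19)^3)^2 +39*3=5504368806/ 47045881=117.00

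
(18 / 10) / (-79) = -9 / 395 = -0.02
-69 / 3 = -23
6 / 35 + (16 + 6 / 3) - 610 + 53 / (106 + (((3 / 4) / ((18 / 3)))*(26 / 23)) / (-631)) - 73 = -664.33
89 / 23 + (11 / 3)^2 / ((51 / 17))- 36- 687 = -443797 / 621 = -714.65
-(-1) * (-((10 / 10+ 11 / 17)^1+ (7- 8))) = -0.65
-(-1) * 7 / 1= 7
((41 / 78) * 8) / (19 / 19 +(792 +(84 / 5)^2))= 4100 / 1048359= 0.00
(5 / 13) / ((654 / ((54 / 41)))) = 0.00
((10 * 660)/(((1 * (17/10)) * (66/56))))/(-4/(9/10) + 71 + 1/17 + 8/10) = 630000/12893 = 48.86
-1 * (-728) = 728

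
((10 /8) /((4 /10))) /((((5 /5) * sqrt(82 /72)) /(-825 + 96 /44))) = -678825 * sqrt(41) /1804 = -2409.42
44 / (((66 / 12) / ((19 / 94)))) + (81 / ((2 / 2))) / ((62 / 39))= 153185 / 2914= 52.57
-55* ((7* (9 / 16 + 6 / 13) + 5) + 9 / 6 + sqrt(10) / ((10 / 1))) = -156365 / 208 - 11* sqrt(10) / 2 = -769.15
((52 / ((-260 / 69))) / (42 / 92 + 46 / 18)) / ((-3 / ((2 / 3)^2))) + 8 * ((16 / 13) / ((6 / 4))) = 1761208 / 243165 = 7.24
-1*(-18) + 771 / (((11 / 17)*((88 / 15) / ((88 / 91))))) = 214623 / 1001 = 214.41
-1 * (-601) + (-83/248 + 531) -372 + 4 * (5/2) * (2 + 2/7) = 1358459/1736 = 782.52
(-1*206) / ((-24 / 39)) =1339 / 4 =334.75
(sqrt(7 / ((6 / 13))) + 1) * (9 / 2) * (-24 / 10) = -9 * sqrt(546) / 5 - 54 / 5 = -52.86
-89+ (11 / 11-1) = -89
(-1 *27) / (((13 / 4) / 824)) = -6845.54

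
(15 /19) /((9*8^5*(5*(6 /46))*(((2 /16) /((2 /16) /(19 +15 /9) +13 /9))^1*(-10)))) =-29785 /6253314048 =-0.00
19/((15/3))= 19/5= 3.80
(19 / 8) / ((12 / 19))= 361 / 96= 3.76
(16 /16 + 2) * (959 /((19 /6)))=17262 /19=908.53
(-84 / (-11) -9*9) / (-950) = 807 / 10450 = 0.08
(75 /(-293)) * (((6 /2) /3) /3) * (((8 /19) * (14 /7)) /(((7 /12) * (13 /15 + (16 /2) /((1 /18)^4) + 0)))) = -72000 /490897675877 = -0.00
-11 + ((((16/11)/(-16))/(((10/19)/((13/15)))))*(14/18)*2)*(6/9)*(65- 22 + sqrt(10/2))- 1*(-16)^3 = 90844681/22275- 3458*sqrt(5)/22275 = 4077.98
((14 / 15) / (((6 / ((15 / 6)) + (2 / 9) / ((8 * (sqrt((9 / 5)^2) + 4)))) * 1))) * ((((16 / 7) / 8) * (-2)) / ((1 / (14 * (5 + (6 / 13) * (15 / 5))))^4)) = -5075674264948224 / 358526233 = -14157051.28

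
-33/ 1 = -33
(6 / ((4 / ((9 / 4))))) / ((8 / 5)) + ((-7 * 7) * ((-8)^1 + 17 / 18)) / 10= 105643 / 2880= 36.68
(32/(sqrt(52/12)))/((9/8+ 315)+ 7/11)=2816*sqrt(39)/362375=0.05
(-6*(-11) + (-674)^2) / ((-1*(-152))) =227171 / 76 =2989.09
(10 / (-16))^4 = 0.15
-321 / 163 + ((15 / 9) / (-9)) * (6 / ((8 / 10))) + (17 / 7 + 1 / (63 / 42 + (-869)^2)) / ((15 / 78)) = 1437789689201 / 155095274250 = 9.27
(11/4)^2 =121/16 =7.56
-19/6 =-3.17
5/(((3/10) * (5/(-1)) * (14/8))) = -40/21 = -1.90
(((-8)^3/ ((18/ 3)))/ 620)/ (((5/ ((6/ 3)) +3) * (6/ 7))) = -448/ 15345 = -0.03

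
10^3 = 1000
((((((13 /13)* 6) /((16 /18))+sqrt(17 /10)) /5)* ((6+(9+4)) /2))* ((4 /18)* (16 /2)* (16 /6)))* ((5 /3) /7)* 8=4864* sqrt(170) /2835+2432 /21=138.18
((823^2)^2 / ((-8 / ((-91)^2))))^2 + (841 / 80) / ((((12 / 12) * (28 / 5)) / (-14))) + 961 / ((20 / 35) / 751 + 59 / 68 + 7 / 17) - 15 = 6605104407595349584016879647249177473 / 29288384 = 225519591917237550013578100000.00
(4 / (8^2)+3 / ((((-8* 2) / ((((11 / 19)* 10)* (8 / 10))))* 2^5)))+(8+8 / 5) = 58583 / 6080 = 9.64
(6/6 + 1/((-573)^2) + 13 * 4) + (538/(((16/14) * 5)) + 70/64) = 7787635711/52532640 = 148.24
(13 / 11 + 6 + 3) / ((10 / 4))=224 / 55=4.07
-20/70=-2/7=-0.29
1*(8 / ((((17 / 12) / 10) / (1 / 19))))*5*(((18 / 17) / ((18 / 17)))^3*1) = 4800 / 323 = 14.86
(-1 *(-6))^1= 6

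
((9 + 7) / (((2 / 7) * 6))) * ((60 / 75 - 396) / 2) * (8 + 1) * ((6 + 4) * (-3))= 497952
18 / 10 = 9 / 5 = 1.80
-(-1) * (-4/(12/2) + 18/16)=11/24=0.46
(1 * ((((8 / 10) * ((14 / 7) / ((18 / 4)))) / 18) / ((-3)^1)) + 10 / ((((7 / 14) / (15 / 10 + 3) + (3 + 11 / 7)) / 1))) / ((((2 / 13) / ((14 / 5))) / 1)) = 13888238 / 358425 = 38.75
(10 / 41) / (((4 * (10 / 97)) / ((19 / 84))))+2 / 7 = 5779 / 13776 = 0.42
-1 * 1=-1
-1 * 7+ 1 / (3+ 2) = -34 / 5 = -6.80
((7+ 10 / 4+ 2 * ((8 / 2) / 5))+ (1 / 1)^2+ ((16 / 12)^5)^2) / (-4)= -17630689 / 2361960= -7.46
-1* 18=-18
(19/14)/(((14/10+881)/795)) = 75525/61768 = 1.22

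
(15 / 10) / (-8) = -3 / 16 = -0.19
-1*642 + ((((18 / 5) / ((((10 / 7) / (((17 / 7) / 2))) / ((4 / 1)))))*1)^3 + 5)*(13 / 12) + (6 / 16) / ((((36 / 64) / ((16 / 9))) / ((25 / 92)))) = 52409299031 / 38812500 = 1350.32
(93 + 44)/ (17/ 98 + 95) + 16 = 162658/ 9327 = 17.44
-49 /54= -0.91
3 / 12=1 / 4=0.25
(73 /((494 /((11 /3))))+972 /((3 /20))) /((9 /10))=48020815 /6669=7200.60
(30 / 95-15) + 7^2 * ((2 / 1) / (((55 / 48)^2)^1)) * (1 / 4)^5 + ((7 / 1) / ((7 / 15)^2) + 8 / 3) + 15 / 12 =103549793 / 4827900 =21.45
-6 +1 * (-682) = -688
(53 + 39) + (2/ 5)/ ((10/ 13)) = 2313/ 25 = 92.52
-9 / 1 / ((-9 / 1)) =1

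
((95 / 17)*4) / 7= 380 / 119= 3.19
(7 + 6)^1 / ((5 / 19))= 49.40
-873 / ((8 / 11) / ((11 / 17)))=-105633 / 136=-776.71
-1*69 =-69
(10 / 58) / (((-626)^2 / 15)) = 75 / 11364404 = 0.00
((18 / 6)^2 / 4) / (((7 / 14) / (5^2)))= 225 / 2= 112.50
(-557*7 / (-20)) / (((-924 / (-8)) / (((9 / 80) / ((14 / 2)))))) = 1671 / 61600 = 0.03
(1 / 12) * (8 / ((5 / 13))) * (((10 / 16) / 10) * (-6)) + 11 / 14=19 / 140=0.14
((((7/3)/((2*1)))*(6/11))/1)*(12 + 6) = 126/11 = 11.45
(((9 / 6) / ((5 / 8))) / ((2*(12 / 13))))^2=1.69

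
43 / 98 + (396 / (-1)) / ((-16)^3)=26867 / 50176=0.54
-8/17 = -0.47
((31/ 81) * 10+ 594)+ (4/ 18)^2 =48428/ 81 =597.88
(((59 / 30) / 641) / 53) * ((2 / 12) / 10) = 59 / 61151400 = 0.00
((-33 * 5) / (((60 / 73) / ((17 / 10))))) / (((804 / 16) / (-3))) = 13651 / 670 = 20.37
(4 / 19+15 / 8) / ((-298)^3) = -317 / 4022465984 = -0.00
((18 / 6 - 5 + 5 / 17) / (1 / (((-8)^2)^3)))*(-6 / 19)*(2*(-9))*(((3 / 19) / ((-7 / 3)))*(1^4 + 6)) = 1204059.81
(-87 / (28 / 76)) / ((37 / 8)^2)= -105792 / 9583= -11.04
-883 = -883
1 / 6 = 0.17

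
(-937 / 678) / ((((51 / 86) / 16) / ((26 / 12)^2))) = -27236716 / 155601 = -175.04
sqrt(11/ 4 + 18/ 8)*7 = 7*sqrt(5) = 15.65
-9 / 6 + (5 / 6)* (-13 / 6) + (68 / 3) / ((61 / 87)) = 63733 / 2196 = 29.02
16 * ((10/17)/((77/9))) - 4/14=0.81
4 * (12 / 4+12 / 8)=18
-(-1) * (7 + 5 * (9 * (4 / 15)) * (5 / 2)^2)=82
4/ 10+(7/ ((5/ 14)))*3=296/ 5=59.20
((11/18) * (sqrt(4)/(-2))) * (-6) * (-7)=-77/3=-25.67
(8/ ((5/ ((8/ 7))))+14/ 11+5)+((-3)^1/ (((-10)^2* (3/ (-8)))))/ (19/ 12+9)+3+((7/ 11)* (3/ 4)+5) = 1474507/ 88900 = 16.59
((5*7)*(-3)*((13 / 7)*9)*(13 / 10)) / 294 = -1521 / 196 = -7.76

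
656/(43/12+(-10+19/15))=-127.38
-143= -143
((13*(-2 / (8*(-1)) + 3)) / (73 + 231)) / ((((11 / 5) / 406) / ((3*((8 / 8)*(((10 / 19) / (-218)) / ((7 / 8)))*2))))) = -367575 / 865678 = -0.42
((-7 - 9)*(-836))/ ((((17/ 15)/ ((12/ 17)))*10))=240768/ 289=833.11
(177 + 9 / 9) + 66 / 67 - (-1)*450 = 42142 / 67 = 628.99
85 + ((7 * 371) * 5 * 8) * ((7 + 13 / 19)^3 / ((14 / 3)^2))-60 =2164318.44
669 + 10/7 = 4693/7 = 670.43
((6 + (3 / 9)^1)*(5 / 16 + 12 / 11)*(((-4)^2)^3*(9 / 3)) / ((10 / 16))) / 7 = 9611264 / 385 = 24964.32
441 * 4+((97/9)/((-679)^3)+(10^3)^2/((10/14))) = 1401764.00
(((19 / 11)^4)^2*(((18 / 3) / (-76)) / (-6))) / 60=893871739 / 51446131440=0.02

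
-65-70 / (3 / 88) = -6355 / 3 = -2118.33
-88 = -88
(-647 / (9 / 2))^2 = 20672.05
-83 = -83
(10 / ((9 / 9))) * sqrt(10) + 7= 7 + 10 * sqrt(10)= 38.62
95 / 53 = 1.79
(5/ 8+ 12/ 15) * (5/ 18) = 19/ 48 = 0.40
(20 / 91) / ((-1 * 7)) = -0.03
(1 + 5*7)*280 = 10080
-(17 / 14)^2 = -289 / 196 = -1.47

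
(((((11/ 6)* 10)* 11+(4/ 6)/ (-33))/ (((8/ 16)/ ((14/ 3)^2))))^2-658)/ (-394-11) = -61237865272318/ 321521805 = -190462.56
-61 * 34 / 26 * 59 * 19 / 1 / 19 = -61183 / 13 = -4706.38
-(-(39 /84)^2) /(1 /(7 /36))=169 /4032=0.04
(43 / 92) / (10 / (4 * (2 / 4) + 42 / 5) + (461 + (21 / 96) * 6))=2236 / 2216303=0.00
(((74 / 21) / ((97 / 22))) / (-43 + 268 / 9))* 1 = -4884 / 80801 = -0.06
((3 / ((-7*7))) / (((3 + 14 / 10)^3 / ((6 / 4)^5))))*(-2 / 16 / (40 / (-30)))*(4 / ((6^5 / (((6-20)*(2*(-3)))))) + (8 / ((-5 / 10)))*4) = 34968375 / 1068548096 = 0.03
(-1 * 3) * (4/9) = -4/3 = -1.33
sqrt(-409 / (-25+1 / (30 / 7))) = sqrt(9116610) / 743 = 4.06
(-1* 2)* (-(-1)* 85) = -170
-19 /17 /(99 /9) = -19 /187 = -0.10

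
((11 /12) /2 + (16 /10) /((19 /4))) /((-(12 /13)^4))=-51781093 /47278080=-1.10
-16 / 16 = -1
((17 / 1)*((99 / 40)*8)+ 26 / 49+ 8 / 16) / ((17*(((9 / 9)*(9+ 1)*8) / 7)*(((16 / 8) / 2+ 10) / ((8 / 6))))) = 165439 / 785400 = 0.21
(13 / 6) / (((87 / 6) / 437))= 5681 / 87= 65.30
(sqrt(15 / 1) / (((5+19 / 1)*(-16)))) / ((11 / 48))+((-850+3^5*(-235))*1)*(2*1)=-115910 - sqrt(15) / 88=-115910.04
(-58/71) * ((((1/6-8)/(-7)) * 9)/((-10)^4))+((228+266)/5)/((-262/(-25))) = 6137414341/651070000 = 9.43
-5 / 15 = -1 / 3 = -0.33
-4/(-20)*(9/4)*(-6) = -27/10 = -2.70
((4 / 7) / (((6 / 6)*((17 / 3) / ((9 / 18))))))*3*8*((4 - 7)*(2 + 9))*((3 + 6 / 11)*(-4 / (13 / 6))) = 31104 / 119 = 261.38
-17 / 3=-5.67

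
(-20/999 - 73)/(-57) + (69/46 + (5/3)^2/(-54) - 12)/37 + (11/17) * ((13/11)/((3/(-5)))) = -809170/2904093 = -0.28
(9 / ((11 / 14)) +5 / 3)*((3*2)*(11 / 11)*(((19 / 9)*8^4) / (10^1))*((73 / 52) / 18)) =307492352 / 57915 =5309.37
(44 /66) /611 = 2 /1833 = 0.00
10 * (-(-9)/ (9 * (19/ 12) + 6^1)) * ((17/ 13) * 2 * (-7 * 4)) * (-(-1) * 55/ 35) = -59840/ 117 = -511.45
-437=-437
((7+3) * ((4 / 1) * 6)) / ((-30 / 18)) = -144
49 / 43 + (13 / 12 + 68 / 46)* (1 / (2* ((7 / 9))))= 2.79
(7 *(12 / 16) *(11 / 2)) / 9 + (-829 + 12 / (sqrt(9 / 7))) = -19819 / 24 + 4 *sqrt(7) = -815.21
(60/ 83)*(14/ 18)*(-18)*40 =-33600/ 83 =-404.82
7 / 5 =1.40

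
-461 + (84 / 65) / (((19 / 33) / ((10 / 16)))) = -227041 / 494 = -459.60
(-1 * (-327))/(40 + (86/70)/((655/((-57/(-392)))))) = 2938618200/359466451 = 8.17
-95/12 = -7.92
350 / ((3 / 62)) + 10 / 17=368930 / 51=7233.92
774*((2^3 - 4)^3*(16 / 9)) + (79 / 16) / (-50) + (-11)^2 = 70547921 / 800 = 88184.90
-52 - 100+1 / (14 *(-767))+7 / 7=-1621439 / 10738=-151.00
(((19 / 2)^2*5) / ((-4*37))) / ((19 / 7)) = -665 / 592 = -1.12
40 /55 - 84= -916 /11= -83.27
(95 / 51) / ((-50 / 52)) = -494 / 255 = -1.94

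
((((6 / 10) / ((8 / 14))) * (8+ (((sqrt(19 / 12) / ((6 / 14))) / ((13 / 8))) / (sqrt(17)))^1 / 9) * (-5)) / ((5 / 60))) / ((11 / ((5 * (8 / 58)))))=-10080 / 319 - 3920 * sqrt(969) / 634491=-31.79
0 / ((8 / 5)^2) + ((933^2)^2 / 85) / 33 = 252583699707 / 935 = 270142994.34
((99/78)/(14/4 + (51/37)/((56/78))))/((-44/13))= -777/11230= -0.07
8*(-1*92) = -736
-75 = -75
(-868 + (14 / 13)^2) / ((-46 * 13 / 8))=11.60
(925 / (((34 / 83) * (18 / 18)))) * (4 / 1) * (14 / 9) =2149700 / 153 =14050.33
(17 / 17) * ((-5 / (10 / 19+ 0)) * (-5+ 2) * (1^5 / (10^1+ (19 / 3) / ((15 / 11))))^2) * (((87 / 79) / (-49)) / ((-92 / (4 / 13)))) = 10041975 / 1005298847098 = 0.00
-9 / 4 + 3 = 3 / 4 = 0.75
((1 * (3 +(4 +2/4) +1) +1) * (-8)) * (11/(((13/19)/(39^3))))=-72478692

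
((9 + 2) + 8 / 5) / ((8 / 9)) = 567 / 40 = 14.18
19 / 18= 1.06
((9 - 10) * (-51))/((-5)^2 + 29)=17/18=0.94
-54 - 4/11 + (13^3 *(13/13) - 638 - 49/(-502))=8309141/5522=1504.73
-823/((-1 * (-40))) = -823/40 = -20.58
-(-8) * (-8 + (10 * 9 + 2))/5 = 672/5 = 134.40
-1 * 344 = -344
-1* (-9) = 9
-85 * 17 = -1445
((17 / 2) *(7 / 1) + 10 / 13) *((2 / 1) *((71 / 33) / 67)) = 111257 / 28743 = 3.87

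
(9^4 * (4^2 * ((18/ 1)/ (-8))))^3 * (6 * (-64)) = 5059980462358093824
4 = 4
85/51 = 5/3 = 1.67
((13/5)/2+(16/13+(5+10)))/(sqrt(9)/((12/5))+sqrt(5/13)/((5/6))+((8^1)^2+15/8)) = 1631764/6247227 - 145856 *sqrt(65)/406069755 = 0.26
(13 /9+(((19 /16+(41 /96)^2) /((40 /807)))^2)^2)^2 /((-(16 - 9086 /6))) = 45301381878689799330453534227572822040342163649 /199387545965321983461191010338513879040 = 227202665.34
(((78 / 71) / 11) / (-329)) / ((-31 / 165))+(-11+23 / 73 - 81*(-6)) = 25125913452 / 52861417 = 475.32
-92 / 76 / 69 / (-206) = 1 / 11742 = 0.00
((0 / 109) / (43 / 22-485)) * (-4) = 0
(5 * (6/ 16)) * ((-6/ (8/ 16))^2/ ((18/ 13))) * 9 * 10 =17550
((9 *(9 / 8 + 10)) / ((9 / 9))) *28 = 5607 / 2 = 2803.50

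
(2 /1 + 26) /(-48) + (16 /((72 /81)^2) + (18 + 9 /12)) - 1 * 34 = 53 /12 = 4.42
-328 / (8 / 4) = -164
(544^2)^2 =87578116096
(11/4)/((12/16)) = 11/3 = 3.67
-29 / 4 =-7.25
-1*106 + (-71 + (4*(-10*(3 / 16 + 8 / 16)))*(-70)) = 1748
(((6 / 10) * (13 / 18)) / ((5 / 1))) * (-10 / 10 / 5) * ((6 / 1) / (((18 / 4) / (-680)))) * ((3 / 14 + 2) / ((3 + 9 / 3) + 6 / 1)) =13702 / 4725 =2.90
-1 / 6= -0.17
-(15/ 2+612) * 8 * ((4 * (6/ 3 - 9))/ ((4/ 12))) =416304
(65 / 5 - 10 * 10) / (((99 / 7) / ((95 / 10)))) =-3857 / 66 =-58.44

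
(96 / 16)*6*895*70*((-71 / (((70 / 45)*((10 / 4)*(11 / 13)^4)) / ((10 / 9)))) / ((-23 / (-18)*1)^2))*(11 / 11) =-423381912033600 / 7745089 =-54664563.83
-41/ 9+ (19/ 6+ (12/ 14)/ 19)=-3217/ 2394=-1.34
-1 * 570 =-570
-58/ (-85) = 58/ 85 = 0.68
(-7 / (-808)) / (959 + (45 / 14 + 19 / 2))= 0.00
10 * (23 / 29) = 230 / 29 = 7.93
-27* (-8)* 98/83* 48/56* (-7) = -127008/83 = -1530.22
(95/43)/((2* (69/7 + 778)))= 0.00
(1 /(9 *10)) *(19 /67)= 19 /6030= 0.00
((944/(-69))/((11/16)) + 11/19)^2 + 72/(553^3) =13128702045991878985/35169496238887857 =373.30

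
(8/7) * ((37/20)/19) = 74/665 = 0.11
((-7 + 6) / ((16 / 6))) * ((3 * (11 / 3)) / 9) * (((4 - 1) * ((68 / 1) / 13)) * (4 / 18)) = -187 / 117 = -1.60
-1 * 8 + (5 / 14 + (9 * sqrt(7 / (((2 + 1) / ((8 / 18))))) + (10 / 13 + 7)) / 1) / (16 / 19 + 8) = -6.04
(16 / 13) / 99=0.01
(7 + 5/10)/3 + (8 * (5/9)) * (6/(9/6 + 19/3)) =555/94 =5.90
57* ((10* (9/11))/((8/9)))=23085/44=524.66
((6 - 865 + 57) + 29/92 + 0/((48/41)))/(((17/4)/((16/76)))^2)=-4720320/2399567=-1.97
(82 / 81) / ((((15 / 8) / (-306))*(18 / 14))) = -156128 / 1215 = -128.50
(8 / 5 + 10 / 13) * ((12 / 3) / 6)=308 / 195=1.58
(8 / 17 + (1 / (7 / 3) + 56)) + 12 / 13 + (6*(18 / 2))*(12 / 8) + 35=268903 / 1547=173.82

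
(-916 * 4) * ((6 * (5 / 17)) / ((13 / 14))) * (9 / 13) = -13849920 / 2873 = -4820.72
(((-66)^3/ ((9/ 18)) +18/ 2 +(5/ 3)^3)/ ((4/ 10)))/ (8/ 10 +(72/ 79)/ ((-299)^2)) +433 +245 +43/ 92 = -31510737498846703/ 17543918196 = -1796106.04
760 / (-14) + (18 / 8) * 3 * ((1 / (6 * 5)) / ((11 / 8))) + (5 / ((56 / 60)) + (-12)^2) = 73331 / 770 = 95.24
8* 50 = 400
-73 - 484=-557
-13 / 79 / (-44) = 13 / 3476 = 0.00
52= 52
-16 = -16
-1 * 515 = -515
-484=-484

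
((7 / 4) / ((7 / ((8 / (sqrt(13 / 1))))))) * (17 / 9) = 1.05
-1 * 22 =-22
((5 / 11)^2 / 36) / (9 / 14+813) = 175 / 24809598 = 0.00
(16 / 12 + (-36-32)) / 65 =-40 / 39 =-1.03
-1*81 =-81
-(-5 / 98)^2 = -25 / 9604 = -0.00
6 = 6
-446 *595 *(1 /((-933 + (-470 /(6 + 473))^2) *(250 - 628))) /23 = -4349054155 /132799330413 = -0.03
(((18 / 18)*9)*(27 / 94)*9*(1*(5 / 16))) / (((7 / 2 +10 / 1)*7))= 405 / 5264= 0.08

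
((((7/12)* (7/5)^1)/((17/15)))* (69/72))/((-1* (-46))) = 49/3264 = 0.02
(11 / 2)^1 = 11 / 2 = 5.50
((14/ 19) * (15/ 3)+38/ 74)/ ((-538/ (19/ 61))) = -2951/ 1214266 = -0.00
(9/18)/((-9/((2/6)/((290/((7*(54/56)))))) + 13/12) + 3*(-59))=-6/16031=-0.00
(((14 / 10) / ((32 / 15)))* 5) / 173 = 0.02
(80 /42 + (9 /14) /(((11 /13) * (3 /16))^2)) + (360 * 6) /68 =2557652 /43197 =59.21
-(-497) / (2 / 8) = 1988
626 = 626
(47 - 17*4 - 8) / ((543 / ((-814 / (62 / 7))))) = 82621 / 16833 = 4.91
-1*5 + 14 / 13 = -51 / 13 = -3.92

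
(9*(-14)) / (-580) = 63 / 290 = 0.22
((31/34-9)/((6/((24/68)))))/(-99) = 25/5202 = 0.00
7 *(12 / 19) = 84 / 19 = 4.42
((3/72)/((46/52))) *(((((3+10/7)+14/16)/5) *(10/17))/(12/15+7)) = 165/43792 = 0.00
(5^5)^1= 3125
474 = 474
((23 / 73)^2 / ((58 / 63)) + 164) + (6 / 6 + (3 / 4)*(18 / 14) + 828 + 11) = 4349095777 / 4327148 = 1005.07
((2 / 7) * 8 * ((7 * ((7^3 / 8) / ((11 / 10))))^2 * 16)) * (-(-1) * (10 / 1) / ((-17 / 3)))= -9882516000 / 2057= -4804334.47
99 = 99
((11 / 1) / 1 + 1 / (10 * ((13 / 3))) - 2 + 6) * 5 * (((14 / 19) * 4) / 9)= 6076 / 247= 24.60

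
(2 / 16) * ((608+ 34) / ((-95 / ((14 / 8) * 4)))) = -5.91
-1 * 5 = -5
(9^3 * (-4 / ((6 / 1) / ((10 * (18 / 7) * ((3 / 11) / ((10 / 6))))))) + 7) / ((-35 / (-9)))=-282465 / 539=-524.05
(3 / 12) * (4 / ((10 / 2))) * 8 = 8 / 5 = 1.60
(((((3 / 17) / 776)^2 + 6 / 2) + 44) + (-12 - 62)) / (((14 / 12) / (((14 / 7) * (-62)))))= 436986476667 / 152275256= 2869.71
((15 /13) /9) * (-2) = -10 /39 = -0.26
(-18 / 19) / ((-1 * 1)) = 18 / 19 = 0.95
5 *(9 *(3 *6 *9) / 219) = 2430 / 73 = 33.29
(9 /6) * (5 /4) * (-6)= -45 /4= -11.25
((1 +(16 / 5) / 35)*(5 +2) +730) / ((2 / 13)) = 239733 / 50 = 4794.66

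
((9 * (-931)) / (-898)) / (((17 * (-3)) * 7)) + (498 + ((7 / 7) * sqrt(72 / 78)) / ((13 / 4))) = 8 * sqrt(39) / 169 + 7602069 / 15266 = 498.27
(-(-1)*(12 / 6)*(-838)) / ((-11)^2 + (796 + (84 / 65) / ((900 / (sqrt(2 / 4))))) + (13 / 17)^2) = -6105133070975250000 / 3342468470046032471 + 4776858313500*sqrt(2) / 3342468470046032471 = -1.83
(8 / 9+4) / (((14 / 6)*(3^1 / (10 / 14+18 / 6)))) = 1144 / 441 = 2.59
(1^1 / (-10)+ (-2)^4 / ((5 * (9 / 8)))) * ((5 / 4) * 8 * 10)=2470 / 9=274.44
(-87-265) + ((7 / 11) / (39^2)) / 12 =-70671737 / 200772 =-352.00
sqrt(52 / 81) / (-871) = -2*sqrt(13) / 7839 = -0.00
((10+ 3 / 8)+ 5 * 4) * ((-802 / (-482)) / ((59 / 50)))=2436075 / 56876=42.83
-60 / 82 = -30 / 41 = -0.73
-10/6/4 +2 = 19/12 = 1.58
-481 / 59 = -8.15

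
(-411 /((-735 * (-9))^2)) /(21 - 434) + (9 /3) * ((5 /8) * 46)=2078296896923 /24096195900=86.25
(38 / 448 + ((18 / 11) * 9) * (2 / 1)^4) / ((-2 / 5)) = -2904085 / 4928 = -589.30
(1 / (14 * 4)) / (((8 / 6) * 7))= 3 / 1568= 0.00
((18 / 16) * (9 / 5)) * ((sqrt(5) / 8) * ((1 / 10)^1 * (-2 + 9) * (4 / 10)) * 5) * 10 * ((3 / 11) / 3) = 567 * sqrt(5) / 1760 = 0.72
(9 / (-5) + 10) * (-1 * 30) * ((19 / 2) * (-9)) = 21033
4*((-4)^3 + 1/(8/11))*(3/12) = -501/8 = -62.62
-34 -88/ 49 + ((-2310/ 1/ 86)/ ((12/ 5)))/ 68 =-20609109/ 573104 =-35.96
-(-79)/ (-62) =-79/ 62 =-1.27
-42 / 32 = -21 / 16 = -1.31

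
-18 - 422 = -440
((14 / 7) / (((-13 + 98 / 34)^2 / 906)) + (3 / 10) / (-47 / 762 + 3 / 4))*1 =703566921 / 38792020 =18.14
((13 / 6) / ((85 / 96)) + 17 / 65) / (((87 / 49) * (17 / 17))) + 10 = 1108007 / 96135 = 11.53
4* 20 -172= -92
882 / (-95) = -882 / 95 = -9.28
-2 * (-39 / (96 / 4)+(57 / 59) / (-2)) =995 / 236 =4.22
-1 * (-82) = 82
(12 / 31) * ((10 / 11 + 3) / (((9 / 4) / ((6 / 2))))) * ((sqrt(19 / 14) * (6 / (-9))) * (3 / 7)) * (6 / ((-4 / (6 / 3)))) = 2064 * sqrt(266) / 16709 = 2.01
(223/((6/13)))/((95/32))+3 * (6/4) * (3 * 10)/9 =50659/285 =177.75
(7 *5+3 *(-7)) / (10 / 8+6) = 56 / 29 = 1.93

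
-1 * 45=-45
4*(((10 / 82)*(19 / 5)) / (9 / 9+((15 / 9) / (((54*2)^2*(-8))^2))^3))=1.85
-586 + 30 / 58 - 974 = -1559.48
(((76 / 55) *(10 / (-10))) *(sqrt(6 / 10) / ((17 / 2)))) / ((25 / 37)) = -5624 *sqrt(15) / 116875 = -0.19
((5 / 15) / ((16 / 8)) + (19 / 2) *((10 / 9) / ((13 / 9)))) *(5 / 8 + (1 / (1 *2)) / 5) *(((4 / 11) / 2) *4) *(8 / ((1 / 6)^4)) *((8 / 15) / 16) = 442656 / 325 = 1362.02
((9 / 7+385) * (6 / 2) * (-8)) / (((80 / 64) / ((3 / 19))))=-778752 / 665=-1171.06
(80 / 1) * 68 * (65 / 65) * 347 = 1887680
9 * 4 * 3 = 108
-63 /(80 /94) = -74.02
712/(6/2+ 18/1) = 712/21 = 33.90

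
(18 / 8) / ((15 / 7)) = 21 / 20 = 1.05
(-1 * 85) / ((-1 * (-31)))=-2.74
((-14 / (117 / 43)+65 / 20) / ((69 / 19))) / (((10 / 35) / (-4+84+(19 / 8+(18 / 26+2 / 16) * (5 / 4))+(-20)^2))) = -882.99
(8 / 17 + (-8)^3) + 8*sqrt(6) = -8696 / 17 + 8*sqrt(6) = -491.93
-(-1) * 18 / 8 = 2.25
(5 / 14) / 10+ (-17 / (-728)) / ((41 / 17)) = 0.05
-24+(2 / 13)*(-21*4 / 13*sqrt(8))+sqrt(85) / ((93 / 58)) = -21.06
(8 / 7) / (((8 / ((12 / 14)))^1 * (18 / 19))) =19 / 147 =0.13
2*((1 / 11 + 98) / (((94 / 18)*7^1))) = 5.37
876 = 876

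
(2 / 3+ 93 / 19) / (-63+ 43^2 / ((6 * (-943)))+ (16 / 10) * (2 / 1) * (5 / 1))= -597862 / 5087725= -0.12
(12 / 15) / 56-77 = -5389 / 70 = -76.99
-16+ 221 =205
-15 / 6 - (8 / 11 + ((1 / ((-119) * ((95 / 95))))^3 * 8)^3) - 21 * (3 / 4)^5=-442582210360567034920147 / 53903292615034082784256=-8.21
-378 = -378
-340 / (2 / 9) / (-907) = 1530 / 907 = 1.69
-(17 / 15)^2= -289 / 225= -1.28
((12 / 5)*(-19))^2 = 2079.36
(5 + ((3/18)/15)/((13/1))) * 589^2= 2029834771/1170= 1734901.51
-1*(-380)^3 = 54872000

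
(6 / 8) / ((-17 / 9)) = -27 / 68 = -0.40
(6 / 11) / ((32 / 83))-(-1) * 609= 107433 / 176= 610.41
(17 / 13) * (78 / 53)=1.92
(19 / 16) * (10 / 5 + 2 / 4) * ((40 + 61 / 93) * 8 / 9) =359195 / 3348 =107.29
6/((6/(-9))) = -9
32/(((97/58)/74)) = 137344/97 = 1415.92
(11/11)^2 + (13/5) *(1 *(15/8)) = 47/8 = 5.88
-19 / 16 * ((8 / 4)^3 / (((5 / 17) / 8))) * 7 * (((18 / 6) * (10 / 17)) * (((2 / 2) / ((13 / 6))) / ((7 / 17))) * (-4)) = 186048 / 13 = 14311.38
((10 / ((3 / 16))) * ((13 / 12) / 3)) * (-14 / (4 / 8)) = -14560 / 27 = -539.26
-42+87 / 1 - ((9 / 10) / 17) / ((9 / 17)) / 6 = 2699 / 60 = 44.98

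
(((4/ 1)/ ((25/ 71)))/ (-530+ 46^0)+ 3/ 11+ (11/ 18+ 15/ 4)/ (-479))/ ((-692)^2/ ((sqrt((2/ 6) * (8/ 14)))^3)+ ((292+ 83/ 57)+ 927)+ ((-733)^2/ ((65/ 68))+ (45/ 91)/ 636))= -681436673473492180537111/ 164182941538359562328922261452145+ 25647840055147273633734792 * sqrt(21)/ 2769218947280331284614488809826179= 0.00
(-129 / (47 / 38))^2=24029604 / 2209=10878.05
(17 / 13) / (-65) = -17 / 845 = -0.02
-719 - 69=-788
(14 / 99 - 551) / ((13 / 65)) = -272675 / 99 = -2754.29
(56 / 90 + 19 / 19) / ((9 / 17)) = 1241 / 405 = 3.06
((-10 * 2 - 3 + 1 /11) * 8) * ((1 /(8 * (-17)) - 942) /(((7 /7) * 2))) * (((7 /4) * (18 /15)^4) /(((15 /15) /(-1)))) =-36610595784 /116875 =-313245.74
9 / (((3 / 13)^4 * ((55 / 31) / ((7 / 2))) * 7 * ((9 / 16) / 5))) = 7949.64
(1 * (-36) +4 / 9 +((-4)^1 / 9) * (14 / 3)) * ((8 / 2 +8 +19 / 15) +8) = -324104 / 405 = -800.26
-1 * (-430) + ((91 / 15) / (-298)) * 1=1922009 / 4470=429.98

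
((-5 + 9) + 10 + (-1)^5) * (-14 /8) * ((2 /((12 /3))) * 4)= -91 /2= -45.50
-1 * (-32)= 32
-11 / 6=-1.83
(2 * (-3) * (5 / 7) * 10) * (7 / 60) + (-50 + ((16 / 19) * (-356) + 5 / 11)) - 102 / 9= -229274 / 627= -365.67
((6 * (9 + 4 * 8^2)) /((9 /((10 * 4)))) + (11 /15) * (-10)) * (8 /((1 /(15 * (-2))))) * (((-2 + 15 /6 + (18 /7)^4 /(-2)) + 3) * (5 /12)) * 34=3174313239400 /7203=440693216.63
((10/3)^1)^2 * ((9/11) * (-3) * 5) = -1500/11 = -136.36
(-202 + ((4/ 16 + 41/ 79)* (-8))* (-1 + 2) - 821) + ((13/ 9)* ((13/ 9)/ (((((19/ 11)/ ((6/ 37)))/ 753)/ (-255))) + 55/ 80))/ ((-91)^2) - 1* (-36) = -5082549120469/ 5094297936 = -997.69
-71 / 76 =-0.93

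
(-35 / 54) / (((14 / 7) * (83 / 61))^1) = -2135 / 8964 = -0.24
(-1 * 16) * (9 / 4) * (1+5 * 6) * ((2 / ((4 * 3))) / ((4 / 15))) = -1395 / 2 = -697.50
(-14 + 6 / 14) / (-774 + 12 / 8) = 38 / 2163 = 0.02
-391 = -391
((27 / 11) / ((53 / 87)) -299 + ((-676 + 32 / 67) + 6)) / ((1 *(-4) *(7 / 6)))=8073015 / 39061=206.68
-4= -4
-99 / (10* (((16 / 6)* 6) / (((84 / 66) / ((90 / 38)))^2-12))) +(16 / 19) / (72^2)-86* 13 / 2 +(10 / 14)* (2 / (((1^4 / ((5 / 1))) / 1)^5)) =115911700823 / 29625750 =3912.53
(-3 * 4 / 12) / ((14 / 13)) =-13 / 14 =-0.93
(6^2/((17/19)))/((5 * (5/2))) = 1368/425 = 3.22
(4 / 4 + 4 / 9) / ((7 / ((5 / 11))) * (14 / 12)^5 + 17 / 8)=56160 / 1376759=0.04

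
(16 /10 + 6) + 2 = 48 /5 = 9.60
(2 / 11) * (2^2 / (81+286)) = 8 / 4037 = 0.00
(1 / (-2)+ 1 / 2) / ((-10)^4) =0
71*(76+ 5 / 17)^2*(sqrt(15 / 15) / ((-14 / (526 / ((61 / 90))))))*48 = -135699358998240 / 123403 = -1099643922.74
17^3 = 4913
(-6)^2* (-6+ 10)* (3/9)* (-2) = -96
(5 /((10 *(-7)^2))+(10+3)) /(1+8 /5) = 5.00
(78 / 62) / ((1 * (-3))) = -13 / 31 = -0.42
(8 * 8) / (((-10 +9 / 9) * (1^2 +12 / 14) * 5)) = -448 / 585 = -0.77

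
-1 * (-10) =10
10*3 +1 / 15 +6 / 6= 466 / 15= 31.07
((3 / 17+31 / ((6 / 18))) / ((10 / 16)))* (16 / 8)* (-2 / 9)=-5632 / 85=-66.26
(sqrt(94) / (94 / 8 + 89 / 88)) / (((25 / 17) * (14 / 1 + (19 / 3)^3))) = 40392 * sqrt(94) / 203178775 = 0.00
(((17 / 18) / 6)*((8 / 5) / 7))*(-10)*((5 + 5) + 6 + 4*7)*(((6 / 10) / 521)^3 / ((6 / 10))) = -2992 / 74245899525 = -0.00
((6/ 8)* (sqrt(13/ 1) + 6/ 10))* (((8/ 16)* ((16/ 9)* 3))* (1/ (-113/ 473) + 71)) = 9060/ 113 + 15100* sqrt(13)/ 113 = 561.98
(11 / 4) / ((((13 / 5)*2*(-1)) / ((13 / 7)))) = -55 / 56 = -0.98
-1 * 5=-5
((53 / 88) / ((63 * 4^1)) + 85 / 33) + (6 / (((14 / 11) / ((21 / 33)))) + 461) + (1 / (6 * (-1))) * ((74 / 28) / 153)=75383633 / 161568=466.58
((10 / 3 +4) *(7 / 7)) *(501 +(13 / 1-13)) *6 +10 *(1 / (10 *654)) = 14416777 / 654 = 22044.00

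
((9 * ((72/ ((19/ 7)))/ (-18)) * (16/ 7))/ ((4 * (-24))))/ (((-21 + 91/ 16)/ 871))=-83616/ 4655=-17.96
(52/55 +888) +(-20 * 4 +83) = 49057/55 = 891.95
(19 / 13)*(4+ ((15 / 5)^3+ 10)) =59.92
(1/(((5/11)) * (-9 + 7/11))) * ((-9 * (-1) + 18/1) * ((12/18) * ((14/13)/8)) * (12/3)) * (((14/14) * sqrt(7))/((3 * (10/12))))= -7623 * sqrt(7)/7475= -2.70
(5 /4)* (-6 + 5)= -5 /4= -1.25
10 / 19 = 0.53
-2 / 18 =-1 / 9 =-0.11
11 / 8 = 1.38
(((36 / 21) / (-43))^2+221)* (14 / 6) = 515.67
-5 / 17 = -0.29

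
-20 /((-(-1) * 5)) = -4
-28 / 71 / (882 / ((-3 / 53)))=0.00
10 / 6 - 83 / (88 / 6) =-3.99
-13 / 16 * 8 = -13 / 2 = -6.50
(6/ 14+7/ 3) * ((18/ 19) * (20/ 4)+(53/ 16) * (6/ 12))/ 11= 112723/ 70224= 1.61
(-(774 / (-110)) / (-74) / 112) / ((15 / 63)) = -1161 / 325600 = -0.00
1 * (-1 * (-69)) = 69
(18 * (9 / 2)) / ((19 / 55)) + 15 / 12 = 17915 / 76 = 235.72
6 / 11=0.55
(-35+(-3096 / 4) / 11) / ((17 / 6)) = -6954 / 187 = -37.19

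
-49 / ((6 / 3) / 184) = -4508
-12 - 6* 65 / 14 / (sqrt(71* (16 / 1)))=-12 - 195* sqrt(71) / 1988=-12.83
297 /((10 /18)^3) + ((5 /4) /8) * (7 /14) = 13857457 /8000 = 1732.18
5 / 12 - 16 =-187 / 12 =-15.58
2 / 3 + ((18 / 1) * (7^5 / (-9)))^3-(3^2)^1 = -113941476238657 / 3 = -37980492079552.33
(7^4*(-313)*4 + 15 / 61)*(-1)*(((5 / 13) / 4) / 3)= 916845785 / 9516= 96347.81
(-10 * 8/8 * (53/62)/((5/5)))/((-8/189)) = 50085/248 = 201.96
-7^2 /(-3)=49 /3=16.33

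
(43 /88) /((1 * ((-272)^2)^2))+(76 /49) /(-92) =-9151913083571 /542852952621056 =-0.02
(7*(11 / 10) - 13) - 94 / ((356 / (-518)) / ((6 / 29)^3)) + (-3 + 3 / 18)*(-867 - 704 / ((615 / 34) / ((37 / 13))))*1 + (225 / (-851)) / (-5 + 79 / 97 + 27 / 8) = 77099137557172431056 / 27867879800642115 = 2766.60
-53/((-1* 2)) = 53/2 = 26.50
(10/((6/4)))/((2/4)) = 40/3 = 13.33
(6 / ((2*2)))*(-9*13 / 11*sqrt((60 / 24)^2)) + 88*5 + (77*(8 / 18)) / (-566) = 44833159 / 112068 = 400.05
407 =407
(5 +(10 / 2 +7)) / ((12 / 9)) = 51 / 4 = 12.75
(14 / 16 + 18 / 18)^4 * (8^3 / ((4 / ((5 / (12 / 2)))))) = 84375 / 64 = 1318.36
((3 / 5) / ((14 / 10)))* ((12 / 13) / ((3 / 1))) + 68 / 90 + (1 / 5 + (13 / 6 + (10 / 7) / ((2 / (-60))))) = -324349 / 8190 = -39.60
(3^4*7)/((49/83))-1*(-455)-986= 3006/7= 429.43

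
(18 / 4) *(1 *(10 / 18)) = 5 / 2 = 2.50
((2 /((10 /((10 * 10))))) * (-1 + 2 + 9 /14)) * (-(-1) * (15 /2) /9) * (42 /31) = 1150 /31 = 37.10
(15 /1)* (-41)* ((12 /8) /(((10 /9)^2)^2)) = -2421009 /4000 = -605.25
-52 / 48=-13 / 12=-1.08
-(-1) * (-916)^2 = 839056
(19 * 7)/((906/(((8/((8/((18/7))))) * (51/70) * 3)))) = 8721/10570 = 0.83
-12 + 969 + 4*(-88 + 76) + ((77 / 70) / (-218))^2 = 4319931721 / 4752400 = 909.00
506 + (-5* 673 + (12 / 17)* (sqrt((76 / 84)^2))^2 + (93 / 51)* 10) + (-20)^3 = -27089627 / 2499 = -10840.19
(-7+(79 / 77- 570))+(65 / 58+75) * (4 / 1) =-606240 / 2233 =-271.49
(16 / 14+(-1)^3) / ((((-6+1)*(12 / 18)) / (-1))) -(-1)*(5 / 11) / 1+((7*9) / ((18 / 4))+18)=25023 / 770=32.50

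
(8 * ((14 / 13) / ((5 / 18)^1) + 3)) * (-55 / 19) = -39336 / 247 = -159.26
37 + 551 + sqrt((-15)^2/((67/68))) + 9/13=30*sqrt(1139)/67 + 7653/13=603.80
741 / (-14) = -52.93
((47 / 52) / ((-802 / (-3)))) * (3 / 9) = 47 / 41704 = 0.00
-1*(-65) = 65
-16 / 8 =-2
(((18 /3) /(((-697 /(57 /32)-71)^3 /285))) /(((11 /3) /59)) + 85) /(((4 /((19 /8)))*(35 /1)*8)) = 65010736715282525 /360679943925613312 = 0.18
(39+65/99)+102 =141.66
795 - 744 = 51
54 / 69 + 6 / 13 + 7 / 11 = 6185 / 3289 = 1.88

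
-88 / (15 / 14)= -1232 / 15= -82.13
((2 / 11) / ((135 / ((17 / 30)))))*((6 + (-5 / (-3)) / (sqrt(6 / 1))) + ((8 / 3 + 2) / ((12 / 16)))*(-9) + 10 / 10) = -833 / 22275 + 17*sqrt(6) / 80190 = -0.04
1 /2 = 0.50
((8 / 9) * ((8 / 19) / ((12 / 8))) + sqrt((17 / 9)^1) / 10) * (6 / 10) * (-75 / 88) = -80 / 627 - 3 * sqrt(17) / 176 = -0.20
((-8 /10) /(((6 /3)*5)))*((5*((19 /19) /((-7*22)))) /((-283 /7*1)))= -1 /15565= -0.00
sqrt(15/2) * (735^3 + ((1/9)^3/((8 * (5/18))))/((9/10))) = 1087408313.46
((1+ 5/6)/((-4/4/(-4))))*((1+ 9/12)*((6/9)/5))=77/45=1.71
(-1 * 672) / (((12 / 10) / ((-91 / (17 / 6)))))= 17985.88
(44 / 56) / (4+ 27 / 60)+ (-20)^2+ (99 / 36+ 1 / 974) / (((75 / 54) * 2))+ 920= 40084336913 / 30340100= 1321.17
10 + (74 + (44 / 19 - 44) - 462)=-7974 / 19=-419.68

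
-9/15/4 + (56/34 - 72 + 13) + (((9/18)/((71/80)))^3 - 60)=-14277142361/121689740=-117.32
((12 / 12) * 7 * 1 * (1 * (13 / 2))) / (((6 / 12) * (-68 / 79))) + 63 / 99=-78603 / 748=-105.08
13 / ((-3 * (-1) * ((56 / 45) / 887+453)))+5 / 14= 92829265 / 253141714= 0.37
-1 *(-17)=17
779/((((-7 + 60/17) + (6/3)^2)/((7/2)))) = 92701/18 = 5150.06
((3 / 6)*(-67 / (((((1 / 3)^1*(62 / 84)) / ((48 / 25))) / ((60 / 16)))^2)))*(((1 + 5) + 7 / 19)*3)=-250205887008 / 456475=-548126.16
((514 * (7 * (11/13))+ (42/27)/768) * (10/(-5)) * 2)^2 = 18709222238792281/126157824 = 148300134.27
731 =731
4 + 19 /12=67 /12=5.58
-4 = -4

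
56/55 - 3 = -109/55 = -1.98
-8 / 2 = -4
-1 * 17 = -17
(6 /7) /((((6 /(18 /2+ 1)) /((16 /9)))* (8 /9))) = 20 /7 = 2.86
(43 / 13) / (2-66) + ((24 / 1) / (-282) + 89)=3474907 / 39104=88.86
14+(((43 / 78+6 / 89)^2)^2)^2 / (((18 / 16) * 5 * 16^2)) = 21746925197092949711948048699434637 / 1553350145518881978444307240132608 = 14.00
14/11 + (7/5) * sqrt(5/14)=sqrt(70)/10 + 14/11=2.11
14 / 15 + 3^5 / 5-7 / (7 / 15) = 518 / 15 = 34.53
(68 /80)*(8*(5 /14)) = 17 /7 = 2.43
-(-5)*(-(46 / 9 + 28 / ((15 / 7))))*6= -1636 / 3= -545.33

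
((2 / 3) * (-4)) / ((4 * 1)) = -2 / 3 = -0.67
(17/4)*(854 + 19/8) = 116467/32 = 3639.59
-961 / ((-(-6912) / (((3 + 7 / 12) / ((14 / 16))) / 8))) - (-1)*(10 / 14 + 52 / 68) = 13895653 / 9870336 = 1.41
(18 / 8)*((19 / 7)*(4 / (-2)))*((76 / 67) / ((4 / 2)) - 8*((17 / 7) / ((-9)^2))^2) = -114585941 / 16753149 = -6.84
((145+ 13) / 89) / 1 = 158 / 89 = 1.78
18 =18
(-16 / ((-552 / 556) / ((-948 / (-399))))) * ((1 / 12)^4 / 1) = 10981 / 5946696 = 0.00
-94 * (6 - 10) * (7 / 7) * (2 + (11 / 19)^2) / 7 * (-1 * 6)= -1901808 / 2527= -752.60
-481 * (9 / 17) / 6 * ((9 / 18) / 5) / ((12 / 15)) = -1443 / 272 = -5.31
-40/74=-20/37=-0.54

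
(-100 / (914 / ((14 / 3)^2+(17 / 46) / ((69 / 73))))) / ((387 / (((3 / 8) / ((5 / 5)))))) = -0.00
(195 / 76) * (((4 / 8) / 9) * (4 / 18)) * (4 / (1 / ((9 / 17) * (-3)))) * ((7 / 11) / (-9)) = 455 / 31977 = 0.01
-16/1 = -16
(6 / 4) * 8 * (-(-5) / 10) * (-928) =-5568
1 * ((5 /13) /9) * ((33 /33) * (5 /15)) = 5 /351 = 0.01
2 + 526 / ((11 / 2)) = 1074 / 11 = 97.64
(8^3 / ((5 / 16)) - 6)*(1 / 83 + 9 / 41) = 6431656 / 17015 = 378.00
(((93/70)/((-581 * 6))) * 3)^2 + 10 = 66161964649/6616195600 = 10.00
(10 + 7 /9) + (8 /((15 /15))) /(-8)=88 /9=9.78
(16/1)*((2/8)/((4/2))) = 2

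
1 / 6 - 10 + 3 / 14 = -202 / 21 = -9.62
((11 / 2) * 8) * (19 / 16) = 209 / 4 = 52.25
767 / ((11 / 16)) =12272 / 11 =1115.64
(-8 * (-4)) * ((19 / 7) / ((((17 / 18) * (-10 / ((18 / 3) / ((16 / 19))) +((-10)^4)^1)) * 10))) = 9747 / 10596950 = 0.00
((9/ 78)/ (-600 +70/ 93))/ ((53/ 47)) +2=153578767/ 76795940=2.00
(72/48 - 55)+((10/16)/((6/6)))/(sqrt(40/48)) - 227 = -279.82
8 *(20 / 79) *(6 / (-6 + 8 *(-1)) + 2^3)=8480 / 553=15.33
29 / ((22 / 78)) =1131 / 11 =102.82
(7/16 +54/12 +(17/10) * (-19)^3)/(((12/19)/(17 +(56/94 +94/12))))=-127042518821/270720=-469276.44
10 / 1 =10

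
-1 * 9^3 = -729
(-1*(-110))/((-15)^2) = 22/45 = 0.49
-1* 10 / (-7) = 1.43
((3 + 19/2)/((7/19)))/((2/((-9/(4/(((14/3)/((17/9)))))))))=-12825/136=-94.30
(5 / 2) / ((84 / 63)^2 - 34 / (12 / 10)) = -45 / 478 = -0.09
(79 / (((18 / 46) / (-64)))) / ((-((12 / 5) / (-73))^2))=968279300 / 81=11954065.43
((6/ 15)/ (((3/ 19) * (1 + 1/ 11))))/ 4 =209/ 360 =0.58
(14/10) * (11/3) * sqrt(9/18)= 77 * sqrt(2)/30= 3.63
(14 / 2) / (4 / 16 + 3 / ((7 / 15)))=1.05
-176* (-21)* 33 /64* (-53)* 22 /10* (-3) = 666631.35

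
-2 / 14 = -1 / 7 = -0.14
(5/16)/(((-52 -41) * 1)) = -0.00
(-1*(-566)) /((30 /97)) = 27451 /15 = 1830.07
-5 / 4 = -1.25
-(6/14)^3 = -27/343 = -0.08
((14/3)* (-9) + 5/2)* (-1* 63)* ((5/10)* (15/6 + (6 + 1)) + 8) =253827/8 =31728.38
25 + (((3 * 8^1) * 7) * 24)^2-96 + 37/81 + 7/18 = 2633626523/162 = 16256953.85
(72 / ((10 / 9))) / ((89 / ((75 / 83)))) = 4860 / 7387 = 0.66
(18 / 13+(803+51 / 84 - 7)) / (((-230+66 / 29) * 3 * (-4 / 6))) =8423601 / 4807712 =1.75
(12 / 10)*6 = 36 / 5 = 7.20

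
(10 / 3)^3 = 1000 / 27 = 37.04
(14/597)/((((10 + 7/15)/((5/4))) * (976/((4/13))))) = 0.00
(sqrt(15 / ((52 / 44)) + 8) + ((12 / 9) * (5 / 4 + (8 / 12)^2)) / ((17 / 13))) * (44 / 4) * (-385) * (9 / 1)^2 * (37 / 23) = -12692295 * sqrt(3497) / 299-372777405 / 391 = -3463643.80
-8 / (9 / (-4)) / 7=32 / 63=0.51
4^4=256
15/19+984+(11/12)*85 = 242297/228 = 1062.71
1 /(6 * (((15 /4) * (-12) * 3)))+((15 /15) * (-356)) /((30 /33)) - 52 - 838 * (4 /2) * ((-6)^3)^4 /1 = -2955112628419477 /810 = -3648287195579.60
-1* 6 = -6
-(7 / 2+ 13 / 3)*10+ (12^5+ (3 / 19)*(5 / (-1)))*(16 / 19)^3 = 58064494949 / 390963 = 148516.60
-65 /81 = -0.80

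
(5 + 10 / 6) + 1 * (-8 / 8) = 17 / 3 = 5.67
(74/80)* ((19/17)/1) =703/680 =1.03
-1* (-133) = 133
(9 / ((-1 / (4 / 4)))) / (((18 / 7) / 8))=-28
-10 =-10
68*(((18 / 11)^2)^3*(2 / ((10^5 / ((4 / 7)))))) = 0.01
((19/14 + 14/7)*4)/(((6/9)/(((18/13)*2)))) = 5076/91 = 55.78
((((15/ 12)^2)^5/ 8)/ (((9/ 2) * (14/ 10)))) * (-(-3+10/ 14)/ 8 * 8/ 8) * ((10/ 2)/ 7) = 244140625/ 6473908224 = 0.04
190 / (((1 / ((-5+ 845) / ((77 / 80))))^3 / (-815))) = -137001369600000000 / 1331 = -102931156724267.47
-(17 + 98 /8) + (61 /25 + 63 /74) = -96047 /3700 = -25.96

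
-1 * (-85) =85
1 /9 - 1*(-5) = 46 /9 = 5.11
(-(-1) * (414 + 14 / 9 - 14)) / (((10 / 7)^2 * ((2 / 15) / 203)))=17974229 / 60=299570.48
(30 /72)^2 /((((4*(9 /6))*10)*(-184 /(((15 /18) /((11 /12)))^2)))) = -125 /9618048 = -0.00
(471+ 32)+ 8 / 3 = 1517 / 3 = 505.67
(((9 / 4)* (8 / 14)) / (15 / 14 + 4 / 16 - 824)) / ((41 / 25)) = -180 / 188887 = -0.00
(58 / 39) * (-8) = -464 / 39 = -11.90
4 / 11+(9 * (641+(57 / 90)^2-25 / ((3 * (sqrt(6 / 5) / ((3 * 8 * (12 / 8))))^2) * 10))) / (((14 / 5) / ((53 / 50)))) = -135630837 / 154000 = -880.72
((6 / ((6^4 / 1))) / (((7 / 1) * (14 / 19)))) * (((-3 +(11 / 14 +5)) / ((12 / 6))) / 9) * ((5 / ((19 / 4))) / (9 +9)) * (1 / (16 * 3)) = 0.00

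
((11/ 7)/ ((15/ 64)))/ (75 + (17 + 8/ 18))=33/ 455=0.07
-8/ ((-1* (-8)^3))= -1/ 64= -0.02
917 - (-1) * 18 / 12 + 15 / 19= 34933 / 38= 919.29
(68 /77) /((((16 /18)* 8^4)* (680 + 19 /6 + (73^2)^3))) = 459 /286377627079233536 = 0.00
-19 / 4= -4.75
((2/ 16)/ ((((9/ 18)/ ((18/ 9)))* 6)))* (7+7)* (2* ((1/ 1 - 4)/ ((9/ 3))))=-7/ 3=-2.33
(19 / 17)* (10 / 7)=190 / 119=1.60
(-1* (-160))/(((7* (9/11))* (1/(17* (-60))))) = -598400/21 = -28495.24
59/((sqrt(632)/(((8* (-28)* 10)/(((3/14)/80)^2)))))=-41445376000* sqrt(158)/711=-732714906.05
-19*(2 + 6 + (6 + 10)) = -456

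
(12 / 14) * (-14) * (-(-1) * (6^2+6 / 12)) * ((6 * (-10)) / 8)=3285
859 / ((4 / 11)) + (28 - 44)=9385 / 4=2346.25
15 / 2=7.50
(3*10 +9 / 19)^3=194104539 / 6859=28299.25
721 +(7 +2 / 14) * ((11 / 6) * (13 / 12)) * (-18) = 6519 / 14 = 465.64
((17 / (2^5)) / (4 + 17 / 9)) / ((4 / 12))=459 / 1696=0.27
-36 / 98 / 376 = -9 / 9212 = -0.00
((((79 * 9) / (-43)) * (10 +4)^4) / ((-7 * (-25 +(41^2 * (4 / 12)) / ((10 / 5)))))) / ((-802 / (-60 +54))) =70235424 / 26399033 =2.66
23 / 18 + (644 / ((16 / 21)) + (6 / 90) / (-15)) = 846.52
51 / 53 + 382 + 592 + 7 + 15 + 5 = 53104 / 53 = 1001.96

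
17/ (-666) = -17/ 666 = -0.03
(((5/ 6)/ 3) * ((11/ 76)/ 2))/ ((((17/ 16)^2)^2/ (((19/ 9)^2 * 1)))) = 4280320/ 60886809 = 0.07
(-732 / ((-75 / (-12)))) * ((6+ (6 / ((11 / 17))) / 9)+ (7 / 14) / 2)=-234484 / 275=-852.67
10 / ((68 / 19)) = 95 / 34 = 2.79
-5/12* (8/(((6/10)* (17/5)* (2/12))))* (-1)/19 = 500/969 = 0.52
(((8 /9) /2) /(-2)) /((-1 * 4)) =1 /18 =0.06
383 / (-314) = -383 / 314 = -1.22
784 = 784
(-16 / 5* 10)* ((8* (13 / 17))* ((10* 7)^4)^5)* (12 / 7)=-45522627812306183884800000000000000000000 / 17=-2677801636018010816752941000000000000000.00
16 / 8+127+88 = 217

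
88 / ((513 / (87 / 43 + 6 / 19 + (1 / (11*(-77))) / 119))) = 1540916848 / 3840405723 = 0.40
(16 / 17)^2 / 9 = 256 / 2601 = 0.10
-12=-12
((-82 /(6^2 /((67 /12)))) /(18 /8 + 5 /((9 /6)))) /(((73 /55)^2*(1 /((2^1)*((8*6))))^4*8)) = -73152921600 /5329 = -13727326.25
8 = 8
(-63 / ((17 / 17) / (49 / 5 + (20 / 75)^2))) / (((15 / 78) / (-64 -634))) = 282146956 / 125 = 2257175.65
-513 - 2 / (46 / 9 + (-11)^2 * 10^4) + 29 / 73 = -203752761317 / 397486679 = -512.60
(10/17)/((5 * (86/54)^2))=1458/31433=0.05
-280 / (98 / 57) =-1140 / 7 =-162.86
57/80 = 0.71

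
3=3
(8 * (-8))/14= -32/7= -4.57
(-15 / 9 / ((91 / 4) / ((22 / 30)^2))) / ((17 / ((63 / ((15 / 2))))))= -968 / 49725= -0.02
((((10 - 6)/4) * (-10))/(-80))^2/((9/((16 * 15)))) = 5/12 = 0.42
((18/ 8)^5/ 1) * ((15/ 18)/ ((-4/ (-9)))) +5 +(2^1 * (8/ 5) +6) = 5010307/ 40960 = 122.32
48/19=2.53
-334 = -334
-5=-5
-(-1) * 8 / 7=8 / 7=1.14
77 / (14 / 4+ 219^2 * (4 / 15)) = 770 / 127931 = 0.01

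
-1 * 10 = -10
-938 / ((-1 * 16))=469 / 8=58.62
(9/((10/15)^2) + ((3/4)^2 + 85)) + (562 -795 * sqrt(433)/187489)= 10685/16 -795 * sqrt(433)/187489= 667.72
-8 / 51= -0.16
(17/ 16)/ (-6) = -17/ 96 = -0.18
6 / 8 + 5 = 23 / 4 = 5.75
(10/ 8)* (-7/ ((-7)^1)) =5/ 4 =1.25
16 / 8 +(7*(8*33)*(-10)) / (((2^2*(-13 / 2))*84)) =136 / 13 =10.46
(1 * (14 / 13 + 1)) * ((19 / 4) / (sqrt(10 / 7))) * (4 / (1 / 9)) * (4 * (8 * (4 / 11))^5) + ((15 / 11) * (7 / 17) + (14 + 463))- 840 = -67776 / 187 + 309841625088 * sqrt(70) / 10468315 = 247272.55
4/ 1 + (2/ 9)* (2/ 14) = 254/ 63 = 4.03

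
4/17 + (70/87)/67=24506/99093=0.25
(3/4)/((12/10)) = 5/8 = 0.62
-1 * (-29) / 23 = 29 / 23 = 1.26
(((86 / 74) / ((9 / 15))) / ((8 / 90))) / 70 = 0.31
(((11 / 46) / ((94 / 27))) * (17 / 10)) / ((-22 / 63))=-28917 / 86480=-0.33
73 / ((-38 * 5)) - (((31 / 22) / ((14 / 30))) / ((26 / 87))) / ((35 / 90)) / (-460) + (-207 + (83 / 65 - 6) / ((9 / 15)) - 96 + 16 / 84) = -2930240179 / 9421720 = -311.01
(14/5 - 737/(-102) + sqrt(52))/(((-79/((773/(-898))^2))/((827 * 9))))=-7579866292737/10830005720 - 4447408347 * sqrt(13)/31852958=-1203.31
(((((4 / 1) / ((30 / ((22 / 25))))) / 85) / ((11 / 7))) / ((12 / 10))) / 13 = 0.00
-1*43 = -43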